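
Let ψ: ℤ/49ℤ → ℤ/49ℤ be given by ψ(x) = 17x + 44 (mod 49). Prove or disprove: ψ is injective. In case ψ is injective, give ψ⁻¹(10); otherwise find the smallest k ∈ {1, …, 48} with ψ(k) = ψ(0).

47

Recall: ψ is injective if ψ(a) = ψ(b) implies a = b.
If ψ(a) = ψ(b), then 17a ≡ 17b (mod 49). Because gcd(17, 49) = 1, we may cancel 17 to get a ≡ b (mod 49).
Therefore ψ is injective.
We now compute 17⁻¹ mod 49 explicitly. Euclid's algorithm: 49 = 2·17 + 15, 17 = 1·15 + 2, 15 = 7·2 + 1; back-substituting gives 1 = 26·17 − 9·49, so 17⁻¹ ≡ 26 (mod 49).
Since ψ is injective, we compute ψ⁻¹(10): solve 17x + 44 ≡ 10 (mod 49), i.e. 17x ≡ 15 (mod 49).
Multiplying by 17⁻¹ = 26 gives x ≡ 26·15 = 390 = 7·49 + 47 ≡ 47 (mod 49).
Check: ψ(47) = 17·47 + 44 = 843 = 17·49 + 10 ≡ 10 (mod 49).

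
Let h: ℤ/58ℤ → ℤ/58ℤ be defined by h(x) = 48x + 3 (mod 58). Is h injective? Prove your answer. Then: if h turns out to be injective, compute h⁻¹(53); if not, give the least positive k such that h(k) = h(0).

29

We have gcd(48, 58) = 2 > 1. Taking s = 0 and t = 29: h(0) = 3 and h(29) = 48·29 + 3 = 1395 ≡ 3 (mod 58).
So h(0) = h(29) while 0 ≠ 29, so h is not injective.
Since h is not injective, we find the least positive k with h(k) = h(0): this means 48k ≡ 0 (mod 58), i.e. 58 ∣ 48k. Since gcd(48, 58) = 2, dividing through by 2 this holds exactly when 29 ∣ 24k, and as gcd(24, 29) = 1, exactly when 29 ∣ k.
The smallest positive such k is 29.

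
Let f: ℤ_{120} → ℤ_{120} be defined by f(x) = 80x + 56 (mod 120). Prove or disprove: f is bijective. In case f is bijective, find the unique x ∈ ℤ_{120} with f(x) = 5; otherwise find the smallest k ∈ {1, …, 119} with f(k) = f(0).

Recall: injectivity means: for all x_1, x_2 in the domain, f(x_1) = f(x_2) implies x_1 = x_2.
We have gcd(80, 120) = 40 > 1. Taking x_1 = 0 and x_2 = 3: f(0) = 56 and f(3) = 80·3 + 56 = 296 ≡ 56 (mod 120).
So f(0) = f(3) while 0 ≠ 3, thus f is not injective, hence not bijective.
Since f is not bijective, we find the least positive k with f(k) = f(0): this means 80k ≡ 0 (mod 120), i.e. 120 ∣ 80k. Since gcd(80, 120) = 40, dividing through by 40 this holds exactly when 3 ∣ 2k, and as gcd(2, 3) = 1, exactly when 3 ∣ k.
The smallest positive such k is 3.

3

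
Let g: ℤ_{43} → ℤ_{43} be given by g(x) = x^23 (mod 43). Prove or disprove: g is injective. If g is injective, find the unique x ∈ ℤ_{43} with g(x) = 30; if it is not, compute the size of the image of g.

Since 43 is prime, the nonzero elements of ℤ_{43} form a cyclic group of order 42.
As gcd(23, 42) = 1, raising to the 23rd power is a bijection on this group: if a^23 ≡ b^23 then (ab^{−1})^23 = 1, and the only element of order dividing gcd(23, 42) = 1 is 1, so a = b.
With g(0) = 0 this makes g injective on all of ℤ_{43}, hence bijective (finite equal-size domain and codomain). In particular g is injective.
Since g is injective, we find the preimage of 30. The inverse of x ↦ x^23 on (ℤ_{43})^× is x ↦ x^11, because 23·11 = 253 = 6·42 + 1 ≡ 1 (mod 42) and x^{42} = 1 for x ≠ 0 (Fermat). So g⁻¹(30) = 30^11 mod 43.
Repeated squaring mod 43: 30^1 ≡ 30, 30^2 ≡ 30² = 900 ≡ 40, 30^4 ≡ 40² = 1600 ≡ 9, 30^8 ≡ 9² = 81 ≡ 38. Since 11 = 8 + 2 + 1, 30^11 ≡ 38·40·30: 38·40 = 1520 ≡ 15, then 15·30 = 450 ≡ 20. So 30^11 ≡ 20 (mod 43).
Hence g⁻¹(30) = 20.

20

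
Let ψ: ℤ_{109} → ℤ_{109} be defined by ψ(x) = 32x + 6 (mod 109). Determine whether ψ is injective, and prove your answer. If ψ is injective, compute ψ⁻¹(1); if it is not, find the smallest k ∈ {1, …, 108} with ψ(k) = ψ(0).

If ψ(u) = ψ(v), then 32u ≡ 32v (mod 109). Because gcd(32, 109) = 1, we may cancel 32 to get u ≡ v (mod 109).
Thus ψ is injective.
We now compute 32⁻¹ mod 109 explicitly. Euclid's algorithm: 109 = 3·32 + 13, 32 = 2·13 + 6, 13 = 2·6 + 1; back-substituting gives 1 = 92·32 − 27·109, so 32⁻¹ ≡ 92 (mod 109).
Since ψ is injective, we compute ψ⁻¹(1): solve 32x + 6 ≡ 1 (mod 109), i.e. 32x ≡ 104 (mod 109).
Multiplying by 32⁻¹ = 92 gives x ≡ 92·104 = 9568 = 87·109 + 85 ≡ 85 (mod 109).
Check: ψ(85) = 32·85 + 6 = 2726 = 25·109 + 1 ≡ 1 (mod 109).

85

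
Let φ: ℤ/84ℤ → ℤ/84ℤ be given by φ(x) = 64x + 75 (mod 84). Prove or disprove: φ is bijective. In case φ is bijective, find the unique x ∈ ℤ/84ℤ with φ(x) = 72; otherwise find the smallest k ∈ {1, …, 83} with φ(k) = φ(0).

21

We have gcd(64, 84) = 4 > 1. Taking u = 0 and v = 21: φ(0) = 75 and φ(21) = 64·21 + 75 = 1419 ≡ 75 (mod 84).
So φ(0) = φ(21) while 0 ≠ 21, so φ is not injective, hence not bijective.
Since φ is not bijective, we find the least positive k with φ(k) = φ(0): this means 64k ≡ 0 (mod 84), i.e. 84 ∣ 64k. Since gcd(64, 84) = 4, dividing through by 4 this holds exactly when 21 ∣ 16k, and as gcd(16, 21) = 1, exactly when 21 ∣ k.
The smallest positive such k is 21.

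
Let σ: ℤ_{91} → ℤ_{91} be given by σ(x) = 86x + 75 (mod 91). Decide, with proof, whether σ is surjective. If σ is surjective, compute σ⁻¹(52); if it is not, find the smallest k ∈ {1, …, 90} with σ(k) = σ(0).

41

Since gcd(86, 91) = 1, 86 is invertible modulo 91. Euclid's algorithm: 91 = 1·86 + 5, 86 = 17·5 + 1; back-substituting gives 1 = 18·86 − 17·91, so 86⁻¹ ≡ 18 (mod 91).
Then y ↦ 18(y − 75) is a two-sided inverse to σ, so every y ∈ ℤ_{91} has a preimage.
Thus σ is surjective.
Since σ is surjective, we compute σ⁻¹(52): solve 86x + 75 ≡ 52 (mod 91), i.e. 86x ≡ 68 (mod 91).
Multiplying by 86⁻¹ = 18 gives x ≡ 18·68 = 1224 = 13·91 + 41 ≡ 41 (mod 91).
Check: σ(41) = 86·41 + 75 = 3601 = 39·91 + 52 ≡ 52 (mod 91).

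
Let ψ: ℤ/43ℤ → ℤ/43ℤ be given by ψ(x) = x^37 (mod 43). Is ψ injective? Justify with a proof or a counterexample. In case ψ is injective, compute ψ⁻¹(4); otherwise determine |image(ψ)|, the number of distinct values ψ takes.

41

Since 43 is prime, the nonzero elements of ℤ/43ℤ form a cyclic group of order 42.
As gcd(37, 42) = 1, raising to the 37th power is a bijection on this group: if x_1^37 ≡ x_2^37 then (x_1x_2^{−1})^37 = 1, and the only element of order dividing gcd(37, 42) = 1 is 1, so x_1 = x_2.
With ψ(0) = 0 this makes ψ injective on all of ℤ/43ℤ, hence bijective (finite equal-size domain and codomain). In particular ψ is injective.
Since ψ is injective, we find the preimage of 4. The inverse of x ↦ x^37 on (ℤ/43ℤ)^× is x ↦ x^25, because 37·25 = 925 = 22·42 + 1 ≡ 1 (mod 42) and x^{42} = 1 for x ≠ 0 (Fermat). So ψ⁻¹(4) = 4^25 mod 43.
Repeated squaring mod 43: 4^1 ≡ 4, 4^2 ≡ 4² = 16, 4^4 ≡ 16² = 256 ≡ 41, 4^8 ≡ 41² = 1681 ≡ 4, 4^16 ≡ 4² = 16. Since 25 = 16 + 8 + 1, 4^25 ≡ 16·4·4: 16·4 = 64 ≡ 21, then 21·4 = 84 ≡ 41. So 4^25 ≡ 41 (mod 43).
Hence ψ⁻¹(4) = 41.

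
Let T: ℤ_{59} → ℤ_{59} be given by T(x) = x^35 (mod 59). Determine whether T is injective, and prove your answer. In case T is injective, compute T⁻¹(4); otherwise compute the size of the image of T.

Since 59 is prime, the nonzero elements of ℤ_{59} form a cyclic group of order 58.
As gcd(35, 58) = 1, raising to the 35th power is a bijection on this group: if x_1^35 ≡ x_2^35 then (x_1x_2^{−1})^35 = 1, and the only element of order dividing gcd(35, 58) = 1 is 1, so x_1 = x_2.
With T(0) = 0 this makes T injective on all of ℤ_{59}, hence bijective (finite equal-size domain and codomain). In particular T is injective.
Since T is injective, we find the preimage of 4. The inverse of x ↦ x^35 on (ℤ_{59})^× is x ↦ x^5, because 35·5 = 175 = 3·58 + 1 ≡ 1 (mod 58) and x^{58} = 1 for x ≠ 0 (Fermat). So T⁻¹(4) = 4^5 mod 59.
Repeated squaring mod 59: 4^1 ≡ 4, 4^2 ≡ 4² = 16, 4^4 ≡ 16² = 256 ≡ 20. Since 5 = 4 + 1, 4^5 ≡ 20·4: 20·4 = 80 ≡ 21. So 4^5 ≡ 21 (mod 59).
Hence T⁻¹(4) = 21.

21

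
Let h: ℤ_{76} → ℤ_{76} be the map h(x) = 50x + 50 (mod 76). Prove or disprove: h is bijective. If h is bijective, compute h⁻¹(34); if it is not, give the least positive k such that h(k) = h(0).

By definition, h is injective when h(x_1) = h(x_2) forces x_1 = x_2.
We have gcd(50, 76) = 2 > 1. Taking x_1 = 0 and x_2 = 38: h(0) = 50 and h(38) = 50·38 + 50 = 1950 ≡ 50 (mod 76).
So h(0) = h(38) while 0 ≠ 38, therefore h is not injective, hence not bijective.
Since h is not bijective, we find the least positive k with h(k) = h(0): this means 50k ≡ 0 (mod 76), i.e. 76 ∣ 50k. Since gcd(50, 76) = 2, dividing through by 2 this holds exactly when 38 ∣ 25k, and as gcd(25, 38) = 1, exactly when 38 ∣ k.
The smallest positive such k is 38.

38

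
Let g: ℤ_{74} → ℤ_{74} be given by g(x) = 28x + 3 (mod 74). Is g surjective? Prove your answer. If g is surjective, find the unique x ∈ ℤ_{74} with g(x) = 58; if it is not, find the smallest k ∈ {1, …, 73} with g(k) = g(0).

Since gcd(28, 74) = 2, we have 28x ≡ 0 (mod 2) for all x, so g(x) ≡ 1 (mod 2).
But 0 ≢ 1 (mod 2), so 0 ∈ ℤ_{74} has no preimage. Therefore g is not surjective.
Since g is not surjective, we find the least positive k with g(k) = g(0): this means 28k ≡ 0 (mod 74), i.e. 74 ∣ 28k. Since gcd(28, 74) = 2, dividing through by 2 this holds exactly when 37 ∣ 14k, and as gcd(14, 37) = 1, exactly when 37 ∣ k.
The smallest positive such k is 37.

37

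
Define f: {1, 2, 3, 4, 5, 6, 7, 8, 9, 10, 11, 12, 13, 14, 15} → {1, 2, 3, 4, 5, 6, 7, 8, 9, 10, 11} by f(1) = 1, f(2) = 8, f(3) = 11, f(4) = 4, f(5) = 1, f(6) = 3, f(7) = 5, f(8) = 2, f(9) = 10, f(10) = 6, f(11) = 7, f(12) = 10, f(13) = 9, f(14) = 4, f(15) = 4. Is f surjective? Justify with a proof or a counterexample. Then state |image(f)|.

11

Every element of the codomain has a preimage: 1 = f(1), 2 = f(8), 3 = f(6), 4 = f(4), 5 = f(7), 6 = f(10), 7 = f(11), 8 = f(2), 9 = f(13), 10 = f(9), 11 = f(3).
So f is surjective.
The image of f is {1, 2, 3, 4, 5, 6, 7, 8, 9, 10, 11}, which has 11 elements.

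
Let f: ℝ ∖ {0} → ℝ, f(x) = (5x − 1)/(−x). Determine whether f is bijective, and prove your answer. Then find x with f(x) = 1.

1/6

If f(x) = −5, cross-multiplying gives −1(5x − 1) = 5(−x), which simplifies to 1 = 0 — false.  So −5 has no preimage and f is not surjective.
Thus f is not bijective.
Solving f(x) = 1: cross-multiplying gives 5x − 1 = 1(−x), which rearranges to 6x = 1, so x = 1/6.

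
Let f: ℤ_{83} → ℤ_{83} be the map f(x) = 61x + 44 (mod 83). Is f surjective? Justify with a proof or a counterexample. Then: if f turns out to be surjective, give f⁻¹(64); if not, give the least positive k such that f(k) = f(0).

Recall: surjectivity means every element of the codomain has a preimage under f.
Since gcd(61, 83) = 1, 61 is invertible modulo 83. Euclid's algorithm: 83 = 1·61 + 22, 61 = 2·22 + 17, 22 = 1·17 + 5, 17 = 3·5 + 2, 5 = 2·2 + 1; back-substituting gives 1 = 49·61 − 36·83, so 61⁻¹ ≡ 49 (mod 83).
For any y ∈ ℤ_{83}, x = 49(y − 44) mod 83 satisfies f(x) = 61·49(y − 44) + 44 ≡ y (since 61·49 ≡ 1 mod 83). So every y has a preimage.
Thus f is surjective.
Since f is surjective, we find f⁻¹(64): we need 61x ≡ 64 − 44 ≡ 20 (mod 83). Using 61⁻¹ = 49: x ≡ 49·20 = 980 = 11·83 + 67, so x = 67.
Check: f(67) = 61·67 + 44 = 4131 = 49·83 + 64 ≡ 64 (mod 83).

67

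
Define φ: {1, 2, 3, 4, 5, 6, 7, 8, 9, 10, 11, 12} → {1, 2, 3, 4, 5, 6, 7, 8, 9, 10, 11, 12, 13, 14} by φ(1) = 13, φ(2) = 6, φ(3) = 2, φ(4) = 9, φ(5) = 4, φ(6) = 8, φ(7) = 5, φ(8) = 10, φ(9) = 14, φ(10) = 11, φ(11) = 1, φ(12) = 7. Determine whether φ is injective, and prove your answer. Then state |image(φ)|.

12

The values φ(1), …, φ(12) are 13, 6, 2, 9, 4, 8, 5, 10, 14, 11, 1, 7 — all distinct.
So φ(s) = φ(t) only when s = t, and φ is injective.
The image of φ is {1, 2, 4, 5, 6, 7, 8, 9, 10, 11, 13, 14}, which has 12 elements.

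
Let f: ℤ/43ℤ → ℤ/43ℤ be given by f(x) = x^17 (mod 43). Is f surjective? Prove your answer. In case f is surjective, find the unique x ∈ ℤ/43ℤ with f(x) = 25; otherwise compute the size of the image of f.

Since 43 is prime, the nonzero elements of ℤ/43ℤ form a cyclic group of order 42.
As gcd(17, 42) = 1, raising to the 17th power is a bijection on this group: if a^17 ≡ b^17 then (ab^{−1})^17 = 1, and the only element of order dividing gcd(17, 42) = 1 is 1, so a = b.
With f(0) = 0 this makes f injective on all of ℤ/43ℤ, hence bijective (finite equal-size domain and codomain). In particular f is surjective.
Since f is surjective, we find the preimage of 25. The inverse of x ↦ x^17 on (ℤ/43ℤ)^× is x ↦ x^5, because 17·5 = 85 = 2·42 + 1 ≡ 1 (mod 42) and x^{42} = 1 for x ≠ 0 (Fermat). So f⁻¹(25) = 25^5 mod 43.
Repeated squaring mod 43: 25^1 ≡ 25, 25^2 ≡ 25² = 625 ≡ 23, 25^4 ≡ 23² = 529 ≡ 13. Since 5 = 4 + 1, 25^5 ≡ 13·25: 13·25 = 325 ≡ 24. So 25^5 ≡ 24 (mod 43).
Hence f⁻¹(25) = 24.

24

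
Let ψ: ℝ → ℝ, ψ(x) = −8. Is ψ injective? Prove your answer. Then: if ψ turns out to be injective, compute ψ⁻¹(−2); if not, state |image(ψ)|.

1

By definition, ψ is injective when ψ(x_1) = ψ(x_2) forces x_1 = x_2.
ψ(0) = −8 = ψ(1) with 0 ≠ 1, so ψ is not injective.
Since ψ is not injective, we state |image(ψ)|: the image of ψ is {−8}, which has 1 element.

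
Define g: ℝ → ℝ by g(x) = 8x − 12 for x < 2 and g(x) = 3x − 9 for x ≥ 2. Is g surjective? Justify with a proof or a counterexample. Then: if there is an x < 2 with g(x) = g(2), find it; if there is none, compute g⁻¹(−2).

9/8

Both pieces are strictly increasing (slopes 8 and 3), so each is injective on its own interval.
The left piece maps (−∞, 2) onto (−∞, 4); the right piece maps [2, ∞) onto [−3, ∞).
The union (−∞, 4) ∪ [−3, ∞) covers ℝ, so g is surjective.
For the follow-up: the images overlap, so an x < 2 with g(x) = g(2) exists. g(2) = −3; solving 8x − 12 = −3 for x < 2 gives x = (−3 + 12)/8 = 9/8.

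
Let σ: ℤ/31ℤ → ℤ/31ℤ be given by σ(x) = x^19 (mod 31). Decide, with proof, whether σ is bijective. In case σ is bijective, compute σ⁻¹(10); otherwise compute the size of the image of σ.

18

Since 31 is prime, the nonzero elements of ℤ/31ℤ form a cyclic group of order 30.
As gcd(19, 30) = 1, raising to the 19th power is a bijection on this group: if s^19 ≡ t^19 then (st^{−1})^19 = 1, and the only element of order dividing gcd(19, 30) = 1 is 1, so s = t.
With σ(0) = 0 this makes σ injective on all of ℤ/31ℤ, hence bijective (finite equal-size domain and codomain). In particular σ is bijective.
Since σ is bijective, we find the preimage of 10. The inverse of x ↦ x^19 on (ℤ/31ℤ)^× is x ↦ x^19, because 19·19 = 361 = 12·30 + 1 ≡ 1 (mod 30) and x^{30} = 1 for x ≠ 0 (Fermat). So σ⁻¹(10) = 10^19 mod 31.
Repeated squaring mod 31: 10^1 ≡ 10, 10^2 ≡ 10² = 100 ≡ 7, 10^4 ≡ 7² = 49 ≡ 18, 10^8 ≡ 18² = 324 ≡ 14, 10^16 ≡ 14² = 196 ≡ 10. Since 19 = 16 + 2 + 1, 10^19 ≡ 10·7·10: 10·7 = 70 ≡ 8, then 8·10 = 80 ≡ 18. So 10^19 ≡ 18 (mod 31).
Hence σ⁻¹(10) = 18.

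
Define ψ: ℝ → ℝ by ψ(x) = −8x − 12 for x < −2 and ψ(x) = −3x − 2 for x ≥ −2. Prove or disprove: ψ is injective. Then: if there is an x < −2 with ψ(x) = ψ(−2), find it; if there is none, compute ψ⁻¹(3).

Both pieces are strictly decreasing (slopes −8 and −3), so each is injective on its own interval.
The left piece maps (−∞, −2) onto (4, ∞); the right piece maps [−2, ∞) onto (−∞, 4].
These images are disjoint, so no value is attained by both pieces. Thus ψ is injective.
Because the two images are disjoint, no x < −2 has ψ(x) = ψ(−2), so we compute ψ⁻¹(3): 3 lies in (−∞, 4], so solve −3x − 2 = 3: x = (3 + 2)/(−3) = −5/3.

-5/3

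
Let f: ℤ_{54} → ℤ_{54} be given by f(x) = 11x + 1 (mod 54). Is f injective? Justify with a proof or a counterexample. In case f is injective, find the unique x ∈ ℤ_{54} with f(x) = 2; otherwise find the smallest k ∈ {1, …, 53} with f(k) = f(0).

If f(s) = f(t), then 11s ≡ 11t (mod 54). Because gcd(11, 54) = 1, we may cancel 11 to get s ≡ t (mod 54).
Hence f is injective.
We now compute 11⁻¹ mod 54 explicitly. Euclid's algorithm: 54 = 4·11 + 10, 11 = 1·10 + 1; back-substituting gives 1 = 5·11 − 1·54, so 11⁻¹ ≡ 5 (mod 54).
Since f is injective, we find f⁻¹(2): we need 11x ≡ 2 − 1 ≡ 1 (mod 54). Using 11⁻¹ = 5: x ≡ 5·1 = 5, so x = 5.
Check: f(5) = 11·5 + 1 = 56 = 1·54 + 2 ≡ 2 (mod 54).

5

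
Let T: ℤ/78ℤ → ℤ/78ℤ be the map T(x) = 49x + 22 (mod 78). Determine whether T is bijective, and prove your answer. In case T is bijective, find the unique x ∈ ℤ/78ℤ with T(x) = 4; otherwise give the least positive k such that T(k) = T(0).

By definition, T is injective if T(x_1) = T(x_2) implies x_1 = x_2.
Suppose T(x_1) = T(x_2) in ℤ/78ℤ. Then 49x_1 + 22 ≡ 49x_2 + 22 (mod 78), so 49(x_1 − x_2) ≡ 0 (mod 78).
Since gcd(49, 78) = 1, 49 is invertible modulo 78, so x_1 − x_2 ≡ 0 (mod 78), i.e. x_1 = x_2.
We now compute 49⁻¹ mod 78 explicitly. Euclid's algorithm: 78 = 1·49 + 29, 49 = 1·29 + 20, 29 = 1·20 + 9, 20 = 2·9 + 2, 9 = 4·2 + 1; back-substituting gives 1 = 43·49 − 27·78, so 49⁻¹ ≡ 43 (mod 78).
For any y ∈ ℤ/78ℤ, x = 43(y − 22) mod 78 satisfies T(x) = 49·43(y − 22) + 22 ≡ y (since 49·43 ≡ 1 mod 78). So every y has a preimage.
Thus T is bijective.
Since T is bijective, we compute T⁻¹(4): solve 49x + 22 ≡ 4 (mod 78), i.e. 49x ≡ 60 (mod 78).
Multiplying by 49⁻¹ = 43 gives x ≡ 43·60 = 2580 = 33·78 + 6 ≡ 6 (mod 78).
Check: T(6) = 49·6 + 22 = 316 = 4·78 + 4 ≡ 4 (mod 78).

6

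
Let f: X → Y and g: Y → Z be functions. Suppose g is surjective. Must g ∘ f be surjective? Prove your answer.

not surjective

No. Take X = {1}, Y = Z = {1, 2, 3}, f(1) = 1, and g = identity (surjective).
Then (g ∘ f)(1) = 1, and 3 ∈ Z has no preimage under g ∘ f, so g ∘ f is not surjective.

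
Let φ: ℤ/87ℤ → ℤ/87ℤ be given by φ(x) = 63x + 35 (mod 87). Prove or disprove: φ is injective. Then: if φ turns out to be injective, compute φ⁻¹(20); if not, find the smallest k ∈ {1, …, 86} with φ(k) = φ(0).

29

By definition, φ is injective when φ(s) = φ(t) forces s = t.
We have gcd(63, 87) = 3 > 1. Taking s = 0 and t = 29: φ(0) = 35 and φ(29) = 63·29 + 35 = 1862 ≡ 35 (mod 87).
So φ(0) = φ(29) while 0 ≠ 29, thus φ is not injective.
Since φ is not injective, we find the least positive k with φ(k) = φ(0): this means 63k ≡ 0 (mod 87), i.e. 87 ∣ 63k. Since gcd(63, 87) = 3, dividing through by 3 this holds exactly when 29 ∣ 21k, and as gcd(21, 29) = 1, exactly when 29 ∣ k.
The smallest positive such k is 29.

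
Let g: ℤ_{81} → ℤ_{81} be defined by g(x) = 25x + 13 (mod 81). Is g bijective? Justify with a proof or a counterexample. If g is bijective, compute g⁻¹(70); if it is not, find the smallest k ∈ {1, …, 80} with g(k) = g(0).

12

If g(s) = g(t), then 25s ≡ 25t (mod 81). Because gcd(25, 81) = 1, we may cancel 25 to get s ≡ t (mod 81).
We now compute 25⁻¹ mod 81 explicitly. Euclid's algorithm: 81 = 3·25 + 6, 25 = 4·6 + 1; back-substituting gives 1 = 13·25 − 4·81, so 25⁻¹ ≡ 13 (mod 81).
For any y ∈ ℤ_{81}, x = 13(y − 13) mod 81 satisfies g(x) = 25·13(y − 13) + 13 ≡ y (since 25·13 ≡ 1 mod 81). So every y has a preimage.
Therefore g is bijective.
Since g is bijective, we compute g⁻¹(70): solve 25x + 13 ≡ 70 (mod 81), i.e. 25x ≡ 57 (mod 81).
Multiplying by 25⁻¹ = 13 gives x ≡ 13·57 = 741 = 9·81 + 12 ≡ 12 (mod 81).
Check: g(12) = 25·12 + 13 = 313 = 3·81 + 70 ≡ 70 (mod 81).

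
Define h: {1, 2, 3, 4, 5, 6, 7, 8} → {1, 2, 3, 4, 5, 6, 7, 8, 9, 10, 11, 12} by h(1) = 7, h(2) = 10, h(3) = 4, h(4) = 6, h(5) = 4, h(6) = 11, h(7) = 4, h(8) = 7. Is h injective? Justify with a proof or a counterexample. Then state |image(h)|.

5

h(3) = 4 = h(5) with 3 ≠ 5, so h is not injective.
The image of h is {4, 6, 7, 10, 11}, which has 5 elements.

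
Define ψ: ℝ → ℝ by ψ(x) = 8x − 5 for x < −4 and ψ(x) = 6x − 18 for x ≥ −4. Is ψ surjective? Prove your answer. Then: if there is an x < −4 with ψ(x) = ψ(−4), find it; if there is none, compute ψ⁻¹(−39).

-37/8

Both pieces are strictly increasing (slopes 8 and 6), so each is injective on its own interval.
The left piece maps (−∞, −4) onto (−∞, −37); the right piece maps [−4, ∞) onto [−42, ∞).
The union (−∞, −37) ∪ [−42, ∞) covers ℝ, so ψ is surjective.
For the follow-up: the images overlap, so an x < −4 with ψ(x) = ψ(−4) exists. ψ(−4) = −42; solving 8x − 5 = −42 for x < −4 gives x = (−42 + 5)/8 = −37/8.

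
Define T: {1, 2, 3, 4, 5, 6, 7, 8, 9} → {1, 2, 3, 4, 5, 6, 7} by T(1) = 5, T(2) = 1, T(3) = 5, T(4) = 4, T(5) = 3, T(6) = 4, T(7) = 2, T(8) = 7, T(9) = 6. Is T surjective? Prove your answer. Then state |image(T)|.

7

Every element of the codomain has a preimage: 1 = T(2), 2 = T(7), 3 = T(5), 4 = T(4), 5 = T(1), 6 = T(9), 7 = T(8).
Hence T is surjective.
The image of T is {1, 2, 3, 4, 5, 6, 7}, which has 7 elements.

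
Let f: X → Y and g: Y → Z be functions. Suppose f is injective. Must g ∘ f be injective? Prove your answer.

No. Take X = Y = Z = {1, 2}, f = identity (injective), and g(x) = 1 for every x.
Then (g ∘ f)(1) = 1 = (g ∘ f)(2) with 1 ≠ 2, so g ∘ f is not injective.

not injective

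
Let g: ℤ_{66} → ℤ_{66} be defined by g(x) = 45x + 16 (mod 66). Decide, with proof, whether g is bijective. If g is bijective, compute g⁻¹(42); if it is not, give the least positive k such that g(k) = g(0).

22

We have gcd(45, 66) = 3 > 1. Taking a = 0 and b = 22: g(0) = 16 and g(22) = 45·22 + 16 = 1006 ≡ 16 (mod 66).
So g(0) = g(22) while 0 ≠ 22, therefore g is not injective, hence not bijective.
Since g is not bijective, we find the least positive k with g(k) = g(0): this means 45k ≡ 0 (mod 66), i.e. 66 ∣ 45k. Since gcd(45, 66) = 3, dividing through by 3 this holds exactly when 22 ∣ 15k, and as gcd(15, 22) = 1, exactly when 22 ∣ k.
The smallest positive such k is 22.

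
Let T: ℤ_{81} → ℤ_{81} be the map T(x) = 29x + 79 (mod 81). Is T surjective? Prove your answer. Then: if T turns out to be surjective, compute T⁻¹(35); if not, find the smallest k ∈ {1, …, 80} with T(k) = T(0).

32

Recall: T is surjective if every y in the codomain equals T(x) for some x in the domain.
Since gcd(29, 81) = 1, 29 is invertible modulo 81. Euclid's algorithm: 81 = 2·29 + 23, 29 = 1·23 + 6, 23 = 3·6 + 5, 6 = 1·5 + 1; back-substituting gives 1 = 14·29 − 5·81, so 29⁻¹ ≡ 14 (mod 81).
For any y ∈ ℤ_{81}, x = 14(y − 79) mod 81 satisfies T(x) = 29·14(y − 79) + 79 ≡ y (since 29·14 ≡ 1 mod 81). So every y has a preimage.
Thus T is surjective.
Since T is surjective, we find T⁻¹(35): we need 29x ≡ 35 − 79 ≡ 37 (mod 81). Using 29⁻¹ = 14: x ≡ 14·37 = 518 = 6·81 + 32, so x = 32.
Check: T(32) = 29·32 + 79 = 1007 = 12·81 + 35 ≡ 35 (mod 81).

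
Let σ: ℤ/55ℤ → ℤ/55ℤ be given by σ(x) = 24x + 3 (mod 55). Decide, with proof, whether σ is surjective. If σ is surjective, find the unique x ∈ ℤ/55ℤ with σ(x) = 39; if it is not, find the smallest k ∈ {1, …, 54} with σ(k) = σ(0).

29

Since gcd(24, 55) = 1, 24 is invertible modulo 55. Euclid's algorithm: 55 = 2·24 + 7, 24 = 3·7 + 3, 7 = 2·3 + 1; back-substituting gives 1 = 39·24 − 17·55, so 24⁻¹ ≡ 39 (mod 55).
For any y ∈ ℤ/55ℤ, x = 39(y − 3) mod 55 satisfies σ(x) = 24·39(y − 3) + 3 ≡ y (since 24·39 ≡ 1 mod 55). So every y has a preimage.
So σ is surjective.
Since σ is surjective, we find σ⁻¹(39): we need 24x ≡ 39 − 3 ≡ 36 (mod 55). Using 24⁻¹ = 39: x ≡ 39·36 = 1404 = 25·55 + 29, so x = 29.
Check: σ(29) = 24·29 + 3 = 699 = 12·55 + 39 ≡ 39 (mod 55).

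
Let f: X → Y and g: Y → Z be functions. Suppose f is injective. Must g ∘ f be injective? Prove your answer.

No. Take X = Y = Z = {1, 2, 3}, f = identity (injective), and g(x) = 1 for every x.
Then (g ∘ f)(1) = 1 = (g ∘ f)(3) with 1 ≠ 3, so g ∘ f is not injective.

not injective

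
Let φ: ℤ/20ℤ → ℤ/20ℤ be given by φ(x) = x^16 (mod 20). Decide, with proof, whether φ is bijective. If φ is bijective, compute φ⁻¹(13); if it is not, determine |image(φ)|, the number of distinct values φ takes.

4

φ(1) = 1^16 = 1.
φ(3): Repeated squaring mod 20: 3^1 ≡ 3, 3^2 ≡ 3² = 9, 3^4 ≡ 9² = 81 ≡ 1, 3^8 ≡ 1² = 1, 3^16 ≡ 1² = 1. So 3^16 ≡ 1 (mod 20).
So φ(1) = φ(3) = 1 while 1 ≠ 3, therefore φ is not injective, hence not bijective.
Since φ is not bijective, we determine |image(φ)|. Computing x^16 mod 20 for each x (by repeated squaring, reducing mod 20 at every step), the values φ(0), φ(1), …, φ(19) are: 0, 1, 16, 1, 16, 5, 16, 1, 16, 1, 0, 1, 16, 1, 16, 5, 16, 1, 16, 1.
The distinct values are {0, 1, 5, 16}; there are 4 of them.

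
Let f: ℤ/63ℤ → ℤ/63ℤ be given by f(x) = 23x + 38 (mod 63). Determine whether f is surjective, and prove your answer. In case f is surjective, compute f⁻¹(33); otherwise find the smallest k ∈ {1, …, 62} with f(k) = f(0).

Recall that f is surjective if every y in the codomain equals f(x) for some x in the domain.
Since gcd(23, 63) = 1, 23 is invertible modulo 63. Euclid's algorithm: 63 = 2·23 + 17, 23 = 1·17 + 6, 17 = 2·6 + 5, 6 = 1·5 + 1; back-substituting gives 1 = 11·23 − 4·63, so 23⁻¹ ≡ 11 (mod 63).
For any y ∈ ℤ/63ℤ, x = 11(y − 38) mod 63 satisfies f(x) = 23·11(y − 38) + 38 ≡ y (since 23·11 ≡ 1 mod 63). So every y has a preimage.
Hence f is surjective.
Since f is surjective, we compute f⁻¹(33): solve 23x + 38 ≡ 33 (mod 63), i.e. 23x ≡ 58 (mod 63).
Multiplying by 23⁻¹ = 11 gives x ≡ 11·58 = 638 = 10·63 + 8 ≡ 8 (mod 63).
Check: f(8) = 23·8 + 38 = 222 = 3·63 + 33 ≡ 33 (mod 63).

8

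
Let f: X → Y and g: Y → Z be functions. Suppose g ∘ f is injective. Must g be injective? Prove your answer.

not injective

No. Take X = {1}, Y = {1, 2, 3, 4}, Z = {1, 2, 3, 4}, f(a) = a for each a ∈ X, and g(b) = 3 if b ∈ {3, 4} else g(b) = b.
Then g ∘ f = f is injective (X ⊂ Y and f is the inclusion), but g(3) = g(4) = 3 with 3 ≠ 4, so g is not injective.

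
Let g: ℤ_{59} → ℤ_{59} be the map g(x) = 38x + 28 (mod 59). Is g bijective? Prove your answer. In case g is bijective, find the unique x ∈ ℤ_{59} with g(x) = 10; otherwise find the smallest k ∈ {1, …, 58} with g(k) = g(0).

By definition, g is injective when g(s) = g(t) forces s = t.
Suppose g(s) = g(t) in ℤ_{59}. Then 38s + 28 ≡ 38t + 28 (mod 59), therefore 38(s − t) ≡ 0 (mod 59).
Since gcd(38, 59) = 1, 38 is invertible modulo 59, thus s − t ≡ 0 (mod 59), i.e. s = t.
We now compute 38⁻¹ mod 59 explicitly. Euclid's algorithm: 59 = 1·38 + 21, 38 = 1·21 + 17, 21 = 1·17 + 4, 17 = 4·4 + 1; back-substituting gives 1 = 14·38 − 9·59, so 38⁻¹ ≡ 14 (mod 59).
For any y ∈ ℤ_{59}, x = 14(y − 28) mod 59 satisfies g(x) = 38·14(y − 28) + 28 ≡ y (since 38·14 ≡ 1 mod 59). So every y has a preimage.
So g is bijective.
Since g is bijective, we find g⁻¹(10): we need 38x ≡ 10 − 28 ≡ 41 (mod 59). Using 38⁻¹ = 14: x ≡ 14·41 = 574 = 9·59 + 43, so x = 43.
Check: g(43) = 38·43 + 28 = 1662 = 28·59 + 10 ≡ 10 (mod 59).

43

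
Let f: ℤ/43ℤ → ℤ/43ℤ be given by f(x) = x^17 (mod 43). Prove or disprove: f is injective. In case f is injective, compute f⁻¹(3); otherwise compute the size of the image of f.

Since 43 is prime, the nonzero elements of ℤ/43ℤ form a cyclic group of order 42.
As gcd(17, 42) = 1, raising to the 17th power is a bijection on this group: if a^17 ≡ b^17 then (ab^{−1})^17 = 1, and the only element of order dividing gcd(17, 42) = 1 is 1, so a = b.
With f(0) = 0 this makes f injective on all of ℤ/43ℤ, hence bijective (finite equal-size domain and codomain). In particular f is injective.
Since f is injective, we find the preimage of 3. The inverse of x ↦ x^17 on (ℤ/43ℤ)^× is x ↦ x^5, because 17·5 = 85 = 2·42 + 1 ≡ 1 (mod 42) and x^{42} = 1 for x ≠ 0 (Fermat). So f⁻¹(3) = 3^5 mod 43.
Repeated squaring mod 43: 3^1 ≡ 3, 3^2 ≡ 3² = 9, 3^4 ≡ 9² = 81 ≡ 38. Since 5 = 4 + 1, 3^5 ≡ 38·3: 38·3 = 114 ≡ 28. So 3^5 ≡ 28 (mod 43).
Hence f⁻¹(3) = 28.

28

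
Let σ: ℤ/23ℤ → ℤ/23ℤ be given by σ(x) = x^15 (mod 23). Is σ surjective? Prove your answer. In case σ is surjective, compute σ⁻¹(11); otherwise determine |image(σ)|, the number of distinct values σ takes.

Since 23 is prime, the nonzero elements of ℤ/23ℤ form a cyclic group of order 22.
As gcd(15, 22) = 1, raising to the 15th power is a bijection on this group: if u^15 ≡ v^15 then (uv^{−1})^15 = 1, and the only element of order dividing gcd(15, 22) = 1 is 1, so u = v.
With σ(0) = 0 this makes σ injective on all of ℤ/23ℤ, hence bijective (finite equal-size domain and codomain). In particular σ is surjective.
Since σ is surjective, we find the preimage of 11. The inverse of x ↦ x^15 on (ℤ/23ℤ)^× is x ↦ x^3, because 15·3 = 45 = 2·22 + 1 ≡ 1 (mod 22) and x^{22} = 1 for x ≠ 0 (Fermat). So σ⁻¹(11) = 11^3 mod 23.
Repeated squaring mod 23: 11^1 ≡ 11, 11^2 ≡ 11² = 121 ≡ 6. Since 3 = 2 + 1, 11^3 ≡ 6·11: 6·11 = 66 ≡ 20. So 11^3 ≡ 20 (mod 23).
Hence σ⁻¹(11) = 20.

20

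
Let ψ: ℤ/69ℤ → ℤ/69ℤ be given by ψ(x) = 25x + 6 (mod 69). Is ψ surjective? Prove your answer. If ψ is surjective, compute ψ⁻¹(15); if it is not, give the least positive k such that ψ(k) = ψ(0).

Since gcd(25, 69) = 1, 25 is invertible modulo 69. Euclid's algorithm: 69 = 2·25 + 19, 25 = 1·19 + 6, 19 = 3·6 + 1; back-substituting gives 1 = 58·25 − 21·69, so 25⁻¹ ≡ 58 (mod 69).
Then y ↦ 58(y − 6) is a two-sided inverse to ψ, so every y ∈ ℤ/69ℤ has a preimage.
Hence ψ is surjective.
Since ψ is surjective, we find ψ⁻¹(15): we need 25x ≡ 15 − 6 ≡ 9 (mod 69). Using 25⁻¹ = 58: x ≡ 58·9 = 522 = 7·69 + 39, so x = 39.
Check: ψ(39) = 25·39 + 6 = 981 = 14·69 + 15 ≡ 15 (mod 69).

39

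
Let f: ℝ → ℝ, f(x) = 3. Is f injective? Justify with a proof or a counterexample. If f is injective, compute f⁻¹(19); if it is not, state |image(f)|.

Recall: f is injective when f(s) = f(t) forces s = t.
f(0) = 3 = f(1) with 0 ≠ 1, so f is not injective.
Since f is not injective, we state |image(f)|: the image of f is {3}, which has 1 element.

1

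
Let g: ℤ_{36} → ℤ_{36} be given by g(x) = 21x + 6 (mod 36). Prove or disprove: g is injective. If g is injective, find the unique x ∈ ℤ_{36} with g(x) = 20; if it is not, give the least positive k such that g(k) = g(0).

Recall: g is injective when g(a) = g(b) forces a = b.
We have gcd(21, 36) = 3 > 1. Taking a = 0 and b = 12: g(0) = 6 and g(12) = 21·12 + 6 = 258 ≡ 6 (mod 36).
So g(0) = g(12) while 0 ≠ 12, thus g is not injective.
Since g is not injective, we find the least positive k with g(k) = g(0): this means 21k ≡ 0 (mod 36), i.e. 36 ∣ 21k. Since gcd(21, 36) = 3, dividing through by 3 this holds exactly when 12 ∣ 7k, and as gcd(7, 12) = 1, exactly when 12 ∣ k.
The smallest positive such k is 12.

12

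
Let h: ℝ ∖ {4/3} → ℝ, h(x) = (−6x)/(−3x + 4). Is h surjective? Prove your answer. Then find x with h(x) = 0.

0

If h(x) = 2, cross-multiplying gives −3(−6x) = −6(−3x + 4), which simplifies to 0 = −24 — false.  So 2 has no preimage and h is not surjective.
Solving h(x) = 0: cross-multiplying gives −6x = 0(−3x + 4), which rearranges to −6x = 0, so x = 0.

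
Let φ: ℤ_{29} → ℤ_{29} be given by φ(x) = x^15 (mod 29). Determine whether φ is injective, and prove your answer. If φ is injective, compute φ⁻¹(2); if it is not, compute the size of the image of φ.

27

Since 29 is prime, the nonzero elements of ℤ_{29} form a cyclic group of order 28.
As gcd(15, 28) = 1, raising to the 15th power is a bijection on this group: if x_1^15 ≡ x_2^15 then (x_1x_2^{−1})^15 = 1, and the only element of order dividing gcd(15, 28) = 1 is 1, so x_1 = x_2.
With φ(0) = 0 this makes φ injective on all of ℤ_{29}, hence bijective (finite equal-size domain and codomain). In particular φ is injective.
Since φ is injective, we find the preimage of 2. The inverse of x ↦ x^15 on (ℤ_{29})^× is x ↦ x^15, because 15·15 = 225 = 8·28 + 1 ≡ 1 (mod 28) and x^{28} = 1 for x ≠ 0 (Fermat). So φ⁻¹(2) = 2^15 mod 29.
Repeated squaring mod 29: 2^1 ≡ 2, 2^2 ≡ 2² = 4, 2^4 ≡ 4² = 16, 2^8 ≡ 16² = 256 ≡ 24. Since 15 = 8 + 4 + 2 + 1, 2^15 ≡ 24·16·4·2: 24·16 = 384 ≡ 7, then 7·4 = 28, then 28·2 = 56 ≡ 27. So 2^15 ≡ 27 (mod 29).
Hence φ⁻¹(2) = 27.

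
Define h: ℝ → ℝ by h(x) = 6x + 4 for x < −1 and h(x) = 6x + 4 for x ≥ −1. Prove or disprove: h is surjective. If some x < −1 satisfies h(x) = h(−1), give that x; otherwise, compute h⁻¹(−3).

-7/6

Both pieces are strictly increasing (slopes 6 and 6), so each is injective on its own interval.
The left piece maps (−∞, −1) onto (−∞, −2); the right piece maps [−1, ∞) onto [−2, ∞).
These images together cover ℝ, so h is surjective.
Because the two images are disjoint, no x < −1 has h(x) = h(−1), so we compute h⁻¹(−3): −3 lies in (−∞, −2), so solve 6x + 4 = −3: x = (−3 − 4)/6 = −7/6.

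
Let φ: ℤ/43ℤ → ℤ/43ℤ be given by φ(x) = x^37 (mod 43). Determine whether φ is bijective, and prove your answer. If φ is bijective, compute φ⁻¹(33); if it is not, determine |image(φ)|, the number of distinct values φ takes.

19

Since 43 is prime, the nonzero elements of ℤ/43ℤ form a cyclic group of order 42.
As gcd(37, 42) = 1, raising to the 37th power is a bijection on this group: if x_1^37 ≡ x_2^37 then (x_1x_2^{−1})^37 = 1, and the only element of order dividing gcd(37, 42) = 1 is 1, so x_1 = x_2.
With φ(0) = 0 this makes φ injective on all of ℤ/43ℤ, hence bijective (finite equal-size domain and codomain). In particular φ is bijective.
Since φ is bijective, we find the preimage of 33. The inverse of x ↦ x^37 on (ℤ/43ℤ)^× is x ↦ x^25, because 37·25 = 925 = 22·42 + 1 ≡ 1 (mod 42) and x^{42} = 1 for x ≠ 0 (Fermat). So φ⁻¹(33) = 33^25 mod 43.
Repeated squaring mod 43: 33^1 ≡ 33, 33^2 ≡ 33² = 1089 ≡ 14, 33^4 ≡ 14² = 196 ≡ 24, 33^8 ≡ 24² = 576 ≡ 17, 33^16 ≡ 17² = 289 ≡ 31. Since 25 = 16 + 8 + 1, 33^25 ≡ 31·17·33: 31·17 = 527 ≡ 11, then 11·33 = 363 ≡ 19. So 33^25 ≡ 19 (mod 43).
Hence φ⁻¹(33) = 19.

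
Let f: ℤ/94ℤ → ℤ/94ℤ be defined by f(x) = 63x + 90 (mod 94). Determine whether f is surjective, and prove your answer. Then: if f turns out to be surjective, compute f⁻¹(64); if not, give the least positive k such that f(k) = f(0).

Since gcd(63, 94) = 1, 63 is invertible modulo 94. Euclid's algorithm: 94 = 1·63 + 31, 63 = 2·31 + 1; back-substituting gives 1 = 3·63 − 2·94, so 63⁻¹ ≡ 3 (mod 94).
For any y ∈ ℤ/94ℤ, x = 3(y − 90) mod 94 satisfies f(x) = 63·3(y − 90) + 90 ≡ y (since 63·3 ≡ 1 mod 94). So every y has a preimage.
Thus f is surjective.
Since f is surjective, we compute f⁻¹(64): solve 63x + 90 ≡ 64 (mod 94), i.e. 63x ≡ 68 (mod 94).
Multiplying by 63⁻¹ = 3 gives x ≡ 3·68 = 204 = 2·94 + 16 ≡ 16 (mod 94).
Check: f(16) = 63·16 + 90 = 1098 = 11·94 + 64 ≡ 64 (mod 94).

16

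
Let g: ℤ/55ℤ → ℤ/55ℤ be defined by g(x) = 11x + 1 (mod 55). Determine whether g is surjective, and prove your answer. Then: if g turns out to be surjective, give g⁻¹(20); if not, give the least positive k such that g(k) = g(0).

5

Recall that g is surjective if every y in the codomain equals g(x) for some x in the domain.
Since gcd(11, 55) = 11, we have 11x ≡ 0 (mod 11) for all x, so g(x) ≡ 1 (mod 11).
But 0 ≢ 1 (mod 11), so 0 ∈ ℤ/55ℤ has no preimage. Thus g is not surjective.
Since g is not surjective, we find the least positive k with g(k) = g(0): this means 11k ≡ 0 (mod 55), i.e. 55 ∣ 11k. Since gcd(11, 55) = 11, dividing through by 11 this holds exactly when 5 ∣ k.
The smallest positive such k is 5.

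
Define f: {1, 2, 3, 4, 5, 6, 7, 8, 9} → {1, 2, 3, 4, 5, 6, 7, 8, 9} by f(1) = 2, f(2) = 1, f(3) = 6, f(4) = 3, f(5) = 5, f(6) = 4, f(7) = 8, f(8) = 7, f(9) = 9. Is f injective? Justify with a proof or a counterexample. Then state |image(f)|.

9

The values f(1), …, f(9) are 2, 1, 6, 3, 5, 4, 8, 7, 9 — all distinct.
So f(u) = f(v) only when u = v, and f is injective.
The image of f is {1, 2, 3, 4, 5, 6, 7, 8, 9}, which has 9 elements.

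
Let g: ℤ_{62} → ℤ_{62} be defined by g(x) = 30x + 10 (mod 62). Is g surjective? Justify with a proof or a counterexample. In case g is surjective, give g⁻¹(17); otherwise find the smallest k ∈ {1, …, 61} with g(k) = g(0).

Since gcd(30, 62) = 2, we have 30x ≡ 0 (mod 2) for all x, so g(x) ≡ 0 (mod 2).
But 1 ≢ 0 (mod 2), so 1 ∈ ℤ_{62} has no preimage. Thus g is not surjective.
Since g is not surjective, we find the least positive k with g(k) = g(0): this means 30k ≡ 0 (mod 62), i.e. 62 ∣ 30k. Since gcd(30, 62) = 2, dividing through by 2 this holds exactly when 31 ∣ 15k, and as gcd(15, 31) = 1, exactly when 31 ∣ k.
The smallest positive such k is 31.

31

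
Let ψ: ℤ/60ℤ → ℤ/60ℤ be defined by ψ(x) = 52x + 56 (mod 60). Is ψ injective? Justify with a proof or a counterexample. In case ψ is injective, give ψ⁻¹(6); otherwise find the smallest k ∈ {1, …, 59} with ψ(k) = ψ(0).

By definition, injectivity means: for all u, v in the domain, ψ(u) = ψ(v) implies u = v.
We have gcd(52, 60) = 4 > 1. Taking u = 0 and v = 15: ψ(0) = 56 and ψ(15) = 52·15 + 56 = 836 ≡ 56 (mod 60).
So ψ(0) = ψ(15) while 0 ≠ 15, therefore ψ is not injective.
Since ψ is not injective, we find the least positive k with ψ(k) = ψ(0): this means 52k ≡ 0 (mod 60), i.e. 60 ∣ 52k. Since gcd(52, 60) = 4, dividing through by 4 this holds exactly when 15 ∣ 13k, and as gcd(13, 15) = 1, exactly when 15 ∣ k.
The smallest positive such k is 15.

15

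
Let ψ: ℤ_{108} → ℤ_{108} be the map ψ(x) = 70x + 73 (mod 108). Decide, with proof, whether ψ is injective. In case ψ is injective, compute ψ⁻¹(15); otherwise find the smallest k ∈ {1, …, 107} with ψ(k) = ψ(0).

Recall: injectivity means: for all x_1, x_2 in the domain, ψ(x_1) = ψ(x_2) implies x_1 = x_2.
We have gcd(70, 108) = 2 > 1. Taking x_1 = 0 and x_2 = 54: ψ(0) = 73 and ψ(54) = 70·54 + 73 = 3853 ≡ 73 (mod 108).
So ψ(0) = ψ(54) while 0 ≠ 54, therefore ψ is not injective.
Since ψ is not injective, we find the least positive k with ψ(k) = ψ(0): this means 70k ≡ 0 (mod 108), i.e. 108 ∣ 70k. Since gcd(70, 108) = 2, dividing through by 2 this holds exactly when 54 ∣ 35k, and as gcd(35, 54) = 1, exactly when 54 ∣ k.
The smallest positive such k is 54.

54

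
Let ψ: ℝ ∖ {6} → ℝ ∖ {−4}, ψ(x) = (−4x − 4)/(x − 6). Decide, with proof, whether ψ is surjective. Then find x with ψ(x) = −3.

For any y ≠ −4, solving y(x − 6) = −4x − 4 for x gives a well-defined x ≠ 6. So ψ is surjective.
Solving ψ(x) = −3: cross-multiplying gives −4x − 4 = −3(x − 6), which rearranges to −1x = 22, so x = −22.

-22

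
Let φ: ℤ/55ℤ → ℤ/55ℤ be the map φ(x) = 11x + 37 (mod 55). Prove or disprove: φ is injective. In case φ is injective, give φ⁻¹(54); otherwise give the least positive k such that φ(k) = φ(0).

We have gcd(11, 55) = 11 > 1. Taking a = 0 and b = 5: φ(0) = 37 and φ(5) = 11·5 + 37 = 92 ≡ 37 (mod 55).
So φ(0) = φ(5) while 0 ≠ 5, thus φ is not injective.
Since φ is not injective, we find the least positive k with φ(k) = φ(0): this means 11k ≡ 0 (mod 55), i.e. 55 ∣ 11k. Since gcd(11, 55) = 11, dividing through by 11 this holds exactly when 5 ∣ k.
The smallest positive such k is 5.

5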